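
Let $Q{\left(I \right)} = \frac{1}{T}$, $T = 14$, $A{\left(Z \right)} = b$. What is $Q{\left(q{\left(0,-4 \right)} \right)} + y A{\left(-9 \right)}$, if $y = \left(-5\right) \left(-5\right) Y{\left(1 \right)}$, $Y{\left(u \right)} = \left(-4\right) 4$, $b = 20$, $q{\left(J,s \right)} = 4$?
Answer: $- \frac{111999}{14} \approx -7999.9$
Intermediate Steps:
$A{\left(Z \right)} = 20$
$Y{\left(u \right)} = -16$
$Q{\left(I \right)} = \frac{1}{14}$
$y = -400$ ($y = \left(-5\right) \left(-5\right) \left(-16\right) = 25 \left(-16\right) = -400$)
$Q{\left(q{\left(0,-4 \right)} \right)} + y A{\left(-9 \right)} = \frac{1}{14} - 8000 = - \frac{111999}{14}$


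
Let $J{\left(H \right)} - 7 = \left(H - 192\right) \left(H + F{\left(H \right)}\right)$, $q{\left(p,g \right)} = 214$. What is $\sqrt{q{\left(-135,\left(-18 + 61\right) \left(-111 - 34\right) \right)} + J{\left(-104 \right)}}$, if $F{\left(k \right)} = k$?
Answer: $7 \sqrt{1261} \approx 248.57$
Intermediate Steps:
$J{\left(H \right)} = 7 + 2 H \left(-192 + H\right)$ ($J{\left(H \right)} = 7 + \left(H - 192\right) \left(H + H\right) = 7 + \left(-192 + H\right) 2 H = 7 + 2 H \left(-192 + H\right)$)
$\sqrt{q{\left(-135,\left(-18 + 61\right) \left(-111 - 34\right) \right)} + J{\left(-104 \right)}} = \sqrt{214 + \left(7 - -39936 + 2 \left(-104\right)^{2}\right)} = \sqrt{214 + \left(7 + 39936 + 2 \cdot 10816\right)} = \sqrt{214 + \left(7 + 39936 + 21632\right)} = \sqrt{214 + 61575} = \sqrt{61789} = 7 \sqrt{1261}$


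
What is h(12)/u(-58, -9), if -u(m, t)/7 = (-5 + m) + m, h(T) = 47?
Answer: 47/847 ≈ 0.055490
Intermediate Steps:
u(m, t) = 35 - 14*m (u(m, t) = -7*((-5 + m) + m) = -7*(-5 + 2*m) = 35 - 14*m)
h(12)/u(-58, -9) = 47/(35 - 14*(-58)) = 47/(35 + 812) = 47/847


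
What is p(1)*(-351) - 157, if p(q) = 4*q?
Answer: -1561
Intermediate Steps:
p(1)*(-351) - 157 = (4*1)*(-351) - 157 = 4*(-351) - 157 = -1404 - 157 = -1561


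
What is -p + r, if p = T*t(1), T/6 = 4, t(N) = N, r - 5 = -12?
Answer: -31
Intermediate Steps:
r = -7 (r = 5 - 12 = -7)
T = 24 (T = 6*4 = 24)
p = 24 (p = 24*1 = 24)
-p + r = -1*24 - 7 = -24 - 7 = -31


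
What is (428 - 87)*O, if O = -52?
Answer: -17732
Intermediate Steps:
(428 - 87)*O = (428 - 87)*(-52) = 341*(-52) = -17732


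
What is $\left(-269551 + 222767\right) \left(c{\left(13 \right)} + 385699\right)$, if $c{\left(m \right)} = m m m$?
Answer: $-18147326464$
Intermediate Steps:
$c{\left(m \right)} = m^{3}$ ($c{\left(m \right)} = m^{2} m = m^{3}$)
$\left(-269551 + 222767\right) \left(c{\left(13 \right)} + 385699\right) = \left(-269551 + 222767\right) \left(13^{3} + 385699\right) = - 46784 \left(2197 + 385699\right) = \left(-46784\right) 387896 = -18147326464$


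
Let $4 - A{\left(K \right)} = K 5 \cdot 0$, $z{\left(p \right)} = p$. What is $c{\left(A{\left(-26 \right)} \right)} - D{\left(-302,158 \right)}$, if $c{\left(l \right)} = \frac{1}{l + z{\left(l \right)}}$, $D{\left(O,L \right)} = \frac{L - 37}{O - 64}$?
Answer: $\frac{667}{1464} \approx 0.4556$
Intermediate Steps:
$D{\left(O,L \right)} = \frac{-37 + L}{-64 + O}$
$A{\left(K \right)} = 4$ ($A{\left(K \right)} = 4 - K 5 \cdot 0 = 4 - 5 K 0 = 4 - 0 = 4 + 0 = 4$)
$c{\left(l \right)} = \frac{1}{2 l}$ ($c{\left(l \right)} = \frac{1}{l + l} = \frac{1}{2 l}$)
$c{\left(A{\left(-26 \right)} \right)} - D{\left(-302,158 \right)} = \frac{1}{2 \cdot 4} - \frac{-37 + 158}{-64 - 302} = \frac{1}{2} \cdot \frac{1}{4} - \frac{1}{-366} \cdot 121 = \frac{1}{8} - \left(- \frac{1}{366}\right) 121 = \frac{1}{8} - - \frac{121}{366} = \frac{1}{8} + \frac{121}{366} = \frac{667}{1464}$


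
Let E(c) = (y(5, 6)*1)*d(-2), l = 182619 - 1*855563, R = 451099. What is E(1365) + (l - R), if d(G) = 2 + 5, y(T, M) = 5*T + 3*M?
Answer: -1123742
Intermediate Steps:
y(T, M) = 3*M + 5*T
l = -672944 (l = 182619 - 855563 = -672944)
d(G) = 7
E(c) = 301 (E(c) = ((3*6 + 5*5)*1)*7 = ((18 + 25)*1)*7 = (43*1)*7 = 43*7 = 301)
E(1365) + (l - R) = 301 + (-672944 - 1*451099) = 301 + (-672944 - 451099) = 301 - 1124043 = -1123742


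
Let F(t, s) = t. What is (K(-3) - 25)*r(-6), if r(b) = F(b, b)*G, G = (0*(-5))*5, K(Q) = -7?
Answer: 0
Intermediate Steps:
G = 0 (G = 0*5 = 0)
r(b) = 0 (r(b) = b*0 = 0)
(K(-3) - 25)*r(-6) = (-7 - 25)*0 = -32*0 = 0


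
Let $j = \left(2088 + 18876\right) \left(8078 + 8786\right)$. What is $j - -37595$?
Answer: $353574491$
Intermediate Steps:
$j = 353536896$ ($j = 20964 \cdot 16864 = 353536896$)
$j - -37595 = 353536896 - -37595 = 353536896 + 37595 = 353574491$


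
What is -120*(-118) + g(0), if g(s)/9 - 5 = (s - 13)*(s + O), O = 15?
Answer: 12450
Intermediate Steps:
g(s) = 45 + 9*(-13 + s)*(15 + s) (g(s) = 45 + 9*((s - 13)*(s + 15)) = 45 + 9*((-13 + s)*(15 + s)) = 45 + 9*(-13 + s)*(15 + s))
-120*(-118) + g(0) = -120*(-118) + (-1710 + 9*0² + 18*0) = 14160 + (-1710 + 9*0 + 0) = 14160 + (-1710 + 0 + 0) = 14160 - 1710 = 12450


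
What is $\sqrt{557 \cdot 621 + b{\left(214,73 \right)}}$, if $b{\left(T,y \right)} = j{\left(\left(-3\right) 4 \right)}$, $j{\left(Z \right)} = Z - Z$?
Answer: $3 \sqrt{38433} \approx 588.13$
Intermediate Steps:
$j{\left(Z \right)} = 0$
$b{\left(T,y \right)} = 0$
$\sqrt{557 \cdot 621 + b{\left(214,73 \right)}} = \sqrt{557 \cdot 621 + 0} = \sqrt{345897 + 0} = \sqrt{345897} = 3 \sqrt{38433}$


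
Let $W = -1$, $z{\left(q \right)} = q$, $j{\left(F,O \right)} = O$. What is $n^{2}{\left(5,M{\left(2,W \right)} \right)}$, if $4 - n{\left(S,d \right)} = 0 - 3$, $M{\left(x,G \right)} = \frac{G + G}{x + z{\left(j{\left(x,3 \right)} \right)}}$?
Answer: $49$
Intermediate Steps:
$M{\left(x,G \right)} = \frac{2 G}{3 + x}$ ($M{\left(x,G \right)} = \frac{G + G}{x + 3} = \frac{2 G}{3 + x}$)
$n{\left(S,d \right)} = 7$ ($n{\left(S,d \right)} = 4 - \left(0 - 3\right) = 4 - -3 = 4 + 3 = 7$)
$n^{2}{\left(5,M{\left(2,W \right)} \right)} = 7^{2} = 49$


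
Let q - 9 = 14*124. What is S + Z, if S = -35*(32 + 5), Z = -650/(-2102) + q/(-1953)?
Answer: -2659320155/2052603 ≈ -1295.6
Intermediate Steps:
q = 1745 (q = 9 + 14*124 = 9 + 1736 = 1745)
Z = -1199270/2052603 (Z = -650/(-2102) + 1745/(-1953) = -650*(-1/2102) + 1745*(-1/1953) = 325/1051 - 1745/1953 = -1199270/2052603 ≈ -0.58427)
S = -1295 (S = -35*37 = -1295)
S + Z = -1295 - 1199270/2052603 = -2659320155/2052603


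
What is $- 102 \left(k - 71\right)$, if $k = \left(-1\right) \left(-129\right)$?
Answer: $-5916$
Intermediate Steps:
$k = 129$
$- 102 \left(k - 71\right) = - 102 \left(129 - 71\right) = \left(-102\right) 58 = -5916$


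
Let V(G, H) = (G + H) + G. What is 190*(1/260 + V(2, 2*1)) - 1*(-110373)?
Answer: 2899357/26 ≈ 1.1151e+5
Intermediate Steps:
V(G, H) = H + 2*G
190*(1/260 + V(2, 2*1)) - 1*(-110373) = 190*(1/260 + (2*1 + 2*2)) - 1*(-110373) = 190*(1/260 + (2 + 4)) + 110373 = 190*(1/260 + 6) + 110373 = 190*(1561/260) + 110373 = 29659/26 + 110373 = 2899357/26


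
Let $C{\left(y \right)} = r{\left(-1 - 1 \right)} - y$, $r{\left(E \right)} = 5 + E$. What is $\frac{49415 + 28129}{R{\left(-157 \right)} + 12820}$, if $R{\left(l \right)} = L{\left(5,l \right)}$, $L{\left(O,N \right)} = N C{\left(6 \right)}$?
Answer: $\frac{77544}{13291} \approx 5.8343$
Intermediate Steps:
$C{\left(y \right)} = 3 - y$ ($C{\left(y \right)} = \left(5 - 2\right) - y = 3 - y$)
$L{\left(O,N \right)} = - 3 N$ ($L{\left(O,N \right)} = N \left(3 - 6\right) = N \left(-3\right) = - 3 N$)
$R{\left(l \right)} = - 3 l$
$\frac{49415 + 28129}{R{\left(-157 \right)} + 12820} = \frac{49415 + 28129}{\left(-3\right) \left(-157\right) + 12820} = \frac{77544}{471 + 12820} = \frac{77544}{13291}$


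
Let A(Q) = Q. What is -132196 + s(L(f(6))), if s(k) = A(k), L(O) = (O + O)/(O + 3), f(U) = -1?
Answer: -132197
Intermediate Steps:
L(O) = 2*O/(3 + O) (L(O) = (2*O)/(3 + O) = 2*O/(3 + O))
s(k) = k
-132196 + s(L(f(6))) = -132196 + 2*(-1)/(3 - 1) = -132196 + 2*(-1)/2 = -132196 + 2*(-1)*(1/2) = -132196 - 1 = -132197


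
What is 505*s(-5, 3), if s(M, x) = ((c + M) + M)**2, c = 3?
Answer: 24745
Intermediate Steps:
s(M, x) = (3 + 2*M)**2 (s(M, x) = ((3 + M) + M)**2 = (3 + 2*M)**2)
505*s(-5, 3) = 505*(3 + 2*(-5))**2 = 505*(3 - 10)**2 = 505*(-7)**2 = 505*49 = 24745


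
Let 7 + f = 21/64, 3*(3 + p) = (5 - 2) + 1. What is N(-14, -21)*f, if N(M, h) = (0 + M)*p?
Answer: -14945/96 ≈ -155.68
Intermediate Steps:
p = -5/3 (p = -3 + ((5 - 2) + 1)/3 = -3 + (3 + 1)/3 = -3 + (⅓)*4 = -3 + 4/3 = -5/3 ≈ -1.6667)
f = -427/64 (f = -7 + 21/64 = -427/64 ≈ -6.6719)
N(M, h) = -5*M/3 (N(M, h) = (0 + M)*(-5/3) = M*(-5/3) = -5*M/3)
N(-14, -21)*f = -5/3*(-14)*(-427/64) = (70/3)*(-427/64) = -14945/96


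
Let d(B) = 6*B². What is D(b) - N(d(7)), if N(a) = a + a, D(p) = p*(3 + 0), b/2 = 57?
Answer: -246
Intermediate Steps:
b = 114 (b = 2*57 = 114)
D(p) = 3*p (D(p) = p*3 = 3*p)
N(a) = 2*a
D(b) - N(d(7)) = 3*114 - 2*6*7² = 342 - 2*6*49 = 342 - 2*294 = 342 - 1*588 = 342 - 588 = -246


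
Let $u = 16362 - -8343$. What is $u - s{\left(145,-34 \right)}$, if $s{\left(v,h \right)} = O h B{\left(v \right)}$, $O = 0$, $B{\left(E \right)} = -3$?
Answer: $24705$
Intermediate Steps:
$s{\left(v,h \right)} = 0$ ($s{\left(v,h \right)} = 0 h \left(-3\right) = 0 \left(-3\right) = 0$)
$u = 24705$ ($u = 16362 + 8343 = 24705$)
$u - s{\left(145,-34 \right)} = 24705 - 0 = 24705 + 0 = 24705$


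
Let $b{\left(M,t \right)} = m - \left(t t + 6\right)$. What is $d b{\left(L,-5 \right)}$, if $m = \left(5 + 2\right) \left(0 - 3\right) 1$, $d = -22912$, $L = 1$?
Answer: $1191424$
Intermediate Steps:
$m = -21$ ($m = 7 \left(-3\right) 1 = \left(-21\right) 1 = -21$)
$b{\left(M,t \right)} = -27 - t^{2}$ ($b{\left(M,t \right)} = -21 - \left(t t + 6\right) = -21 - \left(t^{2} + 6\right) = -21 - \left(6 + t^{2}\right) = -27 - t^{2}$)
$d b{\left(L,-5 \right)} = - 22912 \left(-27 - \left(-5\right)^{2}\right) = - 22912 \left(-27 - 25\right) = \left(-22912\right) \left(-52\right) = 1191424$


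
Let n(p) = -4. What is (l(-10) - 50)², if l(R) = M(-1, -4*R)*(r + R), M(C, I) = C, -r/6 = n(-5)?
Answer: 4096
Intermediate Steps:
r = 24 (r = -6*(-4) = 24)
l(R) = -24 - R (l(R) = -(24 + R) = -24 - R)
(l(-10) - 50)² = ((-24 - 1*(-10)) - 50)² = ((-24 + 10) - 50)² = (-14 - 50)² = (-64)² = 4096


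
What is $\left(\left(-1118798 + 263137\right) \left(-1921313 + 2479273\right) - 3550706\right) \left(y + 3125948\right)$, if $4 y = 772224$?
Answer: $-1584585980273503064$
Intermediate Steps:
$y = 193056$ ($y = \frac{1}{4} \cdot 772224 = 193056$)
$\left(\left(-1118798 + 263137\right) \left(-1921313 + 2479273\right) - 3550706\right) \left(y + 3125948\right) = \left(\left(-1118798 + 263137\right) \left(-1921313 + 2479273\right) - 3550706\right) \left(193056 + 3125948\right) = \left(\left(-855661\right) 557960 - 3550706\right) 3319004 = \left(-477424611560 - 3550706\right) 3319004 = \left(-477428162266\right) 3319004 = -1584585980273503064$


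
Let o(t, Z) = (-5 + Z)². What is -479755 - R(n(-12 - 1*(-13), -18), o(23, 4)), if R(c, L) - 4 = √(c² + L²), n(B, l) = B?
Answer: -479759 - √2 ≈ -4.7976e+5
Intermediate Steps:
R(c, L) = 4 + √(L² + c²) (R(c, L) = 4 + √(c² + L²) = 4 + √(L² + c²))
-479755 - R(n(-12 - 1*(-13), -18), o(23, 4)) = -479755 - (4 + √(((-5 + 4)²)² + (-12 - 1*(-13))²)) = -479755 - (4 + √(((-1)²)² + (-12 + 13)²)) = -479755 - (4 + √(1² + 1²)) = -479755 - (4 + √(1 + 1)) = -479755 - (4 + √2) = -479755 + (-4 - √2) = -479759 - √2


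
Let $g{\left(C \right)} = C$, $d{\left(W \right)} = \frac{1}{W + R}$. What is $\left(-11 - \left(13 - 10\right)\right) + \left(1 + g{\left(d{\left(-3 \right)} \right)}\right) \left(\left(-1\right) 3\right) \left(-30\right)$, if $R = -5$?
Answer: $\frac{259}{4} \approx 64.75$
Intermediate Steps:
$d{\left(W \right)} = \frac{1}{-5 + W}$ ($d{\left(W \right)} = \frac{1}{W - 5} = \frac{1}{-5 + W}$)
$\left(-11 - \left(13 - 10\right)\right) + \left(1 + g{\left(d{\left(-3 \right)} \right)}\right) \left(\left(-1\right) 3\right) \left(-30\right) = \left(-11 - \left(13 - 10\right)\right) + \left(1 + \frac{1}{-5 - 3}\right) \left(\left(-1\right) 3\right) \left(-30\right) = \left(-11 - 3\right) + \left(1 + \frac{1}{-8}\right) \left(-3\right) \left(-30\right) = \left(-11 - 3\right) + \left(1 - \frac{1}{8}\right) \left(-3\right) \left(-30\right) = -14 + \frac{7}{8} \left(-3\right) \left(-30\right) = -14 - - \frac{315}{4} = -14 + \frac{315}{4} = \frac{259}{4}$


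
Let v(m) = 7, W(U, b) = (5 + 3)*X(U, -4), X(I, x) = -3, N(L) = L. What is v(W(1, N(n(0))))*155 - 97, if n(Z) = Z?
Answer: 988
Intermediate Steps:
W(U, b) = -24 (W(U, b) = (5 + 3)*(-3) = 8*(-3) = -24)
v(W(1, N(n(0))))*155 - 97 = 7*155 - 97 = 1085 - 97 = 988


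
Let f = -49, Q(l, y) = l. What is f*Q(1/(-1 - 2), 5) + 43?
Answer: 178/3 ≈ 59.333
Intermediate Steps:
f*Q(1/(-1 - 2), 5) + 43 = -49/(-1 - 2) + 43 = -49/(-3) + 43 = -49*(-⅓) + 43 = 49/3 + 43 = 178/3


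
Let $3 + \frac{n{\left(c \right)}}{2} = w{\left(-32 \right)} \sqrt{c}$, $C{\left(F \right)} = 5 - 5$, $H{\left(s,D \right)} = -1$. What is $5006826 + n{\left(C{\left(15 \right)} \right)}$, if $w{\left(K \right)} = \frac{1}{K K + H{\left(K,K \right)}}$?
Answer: $5006820$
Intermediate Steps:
$w{\left(K \right)} = \frac{1}{-1 + K^{2}}$ ($w{\left(K \right)} = \frac{1}{K K - 1} = \frac{1}{K^{2} - 1} = \frac{1}{-1 + K^{2}}$)
$C{\left(F \right)} = 0$ ($C{\left(F \right)} = 5 - 5 = 0$)
$n{\left(c \right)} = -6 + \frac{2 \sqrt{c}}{1023}$ ($n{\left(c \right)} = -6 + 2 \frac{\sqrt{c}}{-1 + \left(-32\right)^{2}} = -6 + 2 \frac{\sqrt{c}}{-1 + 1024} = -6 + 2 \frac{\sqrt{c}}{1023} = -6 + \frac{2 \sqrt{c}}{1023}$)
$5006826 + n{\left(C{\left(15 \right)} \right)} = 5006826 - \left(6 - \frac{2 \sqrt{0}}{1023}\right) = 5006826 + \left(-6 + \frac{2}{1023} \cdot 0\right) = 5006826 + \left(-6 + 0\right) = 5006826 - 6 = 5006820$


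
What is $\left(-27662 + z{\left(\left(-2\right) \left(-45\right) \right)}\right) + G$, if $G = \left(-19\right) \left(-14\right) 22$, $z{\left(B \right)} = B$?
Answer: $-21720$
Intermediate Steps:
$G = 5852$ ($G = 266 \cdot 22 = 5852$)
$\left(-27662 + z{\left(\left(-2\right) \left(-45\right) \right)}\right) + G = \left(-27662 - -90\right) + 5852 = \left(-27662 + 90\right) + 5852 = -27572 + 5852 = -21720$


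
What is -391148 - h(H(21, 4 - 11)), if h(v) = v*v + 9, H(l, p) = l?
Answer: -391598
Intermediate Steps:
h(v) = 9 + v**2 (h(v) = v**2 + 9 = 9 + v**2)
-391148 - h(H(21, 4 - 11)) = -391148 - (9 + 21**2) = -391148 - (9 + 441) = -391148 - 1*450 = -391148 - 450 = -391598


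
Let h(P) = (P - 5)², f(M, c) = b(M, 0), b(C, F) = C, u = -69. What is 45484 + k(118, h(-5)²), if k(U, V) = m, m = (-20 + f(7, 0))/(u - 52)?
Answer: 5503577/121 ≈ 45484.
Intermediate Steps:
f(M, c) = M
h(P) = (-5 + P)²
m = 13/121 (m = (-20 + 7)/(-69 - 52) = -13/(-121) = -13*(-1/121) = 13/121 ≈ 0.10744)
k(U, V) = 13/121
45484 + k(118, h(-5)²) = 45484 + 13/121 = 5503577/121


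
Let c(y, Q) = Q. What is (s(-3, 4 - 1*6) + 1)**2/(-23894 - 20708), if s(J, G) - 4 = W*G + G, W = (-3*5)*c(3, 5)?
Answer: -23409/44602 ≈ -0.52484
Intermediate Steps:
W = -75 (W = -3*5*5 = -15*5 = -75)
s(J, G) = 4 - 74*G (s(J, G) = 4 + (-75*G + G) = 4 - 74*G)
(s(-3, 4 - 1*6) + 1)**2/(-23894 - 20708) = ((4 - 74*(4 - 1*6)) + 1)**2/(-23894 - 20708) = ((4 - 74*(4 - 6)) + 1)**2/(-44602) = -((4 - 74*(-2)) + 1)**2/44602 = -((4 + 148) + 1)**2/44602 = -(152 + 1)**2/44602 = -1/44602*153**2 = -1/44602*23409 = -23409/44602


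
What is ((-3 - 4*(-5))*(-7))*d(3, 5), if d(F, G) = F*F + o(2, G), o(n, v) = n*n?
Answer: -1547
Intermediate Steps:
o(n, v) = n²
d(F, G) = 4 + F² (d(F, G) = F*F + 2² = F² + 4 = 4 + F²)
((-3 - 4*(-5))*(-7))*d(3, 5) = ((-3 - 4*(-5))*(-7))*(4 + 3²) = ((-3 + 20)*(-7))*(4 + 9) = (17*(-7))*13 = -119*13 = -1547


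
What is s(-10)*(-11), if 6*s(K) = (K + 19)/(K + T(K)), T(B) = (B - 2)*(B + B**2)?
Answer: 33/2180 ≈ 0.015138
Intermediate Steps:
T(B) = (-2 + B)*(B + B**2)
s(K) = (19 + K)/(6*(K + K*(-2 + K**2 - K))) (s(K) = ((K + 19)/(K + K*(-2 + K**2 - K)))/6 = ((19 + K)/(K + K*(-2 + K**2 - K)))/6 = (19 + K)/(6*(K + K*(-2 + K**2 - K))))
s(-10)*(-11) = ((1/6)*(19 - 10)/(-10*(-1 + (-10)**2 - 1*(-10))))*(-11) = ((1/6)*(-1/10)*9/(-1 + 100 + 10))*(-11) = ((1/6)*(-1/10)*9/109)*(-11) = ((1/6)*(-1/10)*(1/109)*9)*(-11) = -3/2180*(-11) = 33/2180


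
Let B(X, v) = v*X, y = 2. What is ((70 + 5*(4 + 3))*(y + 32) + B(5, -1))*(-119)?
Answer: -424235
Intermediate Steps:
B(X, v) = X*v
((70 + 5*(4 + 3))*(y + 32) + B(5, -1))*(-119) = ((70 + 5*(4 + 3))*(2 + 32) + 5*(-1))*(-119) = ((70 + 5*7)*34 - 5)*(-119) = ((70 + 35)*34 - 5)*(-119) = (105*34 - 5)*(-119) = (3570 - 5)*(-119) = 3565*(-119) = -424235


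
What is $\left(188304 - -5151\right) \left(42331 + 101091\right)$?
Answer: $27745703010$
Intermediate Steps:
$\left(188304 - -5151\right) \left(42331 + 101091\right) = \left(188304 + 5151\right) 143422 = 193455 \cdot 143422 = 27745703010$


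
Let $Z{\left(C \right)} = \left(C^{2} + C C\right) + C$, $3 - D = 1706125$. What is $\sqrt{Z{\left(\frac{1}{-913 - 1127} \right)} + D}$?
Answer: $\frac{i \sqrt{7100197317238}}{2040} \approx 1306.2 i$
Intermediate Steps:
$D = -1706122$ ($D = 3 - 1706125 = -1706122$)
$Z{\left(C \right)} = C + 2 C^{2}$ ($Z{\left(C \right)} = \left(C^{2} + C^{2}\right) + C = 2 C^{2} + C = C + 2 C^{2}$)
$\sqrt{Z{\left(\frac{1}{-913 - 1127} \right)} + D} = \sqrt{\frac{1 + \frac{2}{-913 - 1127}}{-913 - 1127} - 1706122} = \sqrt{\frac{1 + \frac{2}{-2040}}{-2040} - 1706122} = \sqrt{- \frac{1 + 2 \left(- \frac{1}{2040}\right)}{2040} - 1706122} = \sqrt{- \frac{1 - \frac{1}{1020}}{2040} - 1706122} = \sqrt{\left(- \frac{1}{2040}\right) \frac{1019}{1020} - 1706122} = \sqrt{- \frac{1019}{2080800} - 1706122} = \sqrt{- \frac{3550098658619}{2080800}} = \frac{i \sqrt{7100197317238}}{2040}$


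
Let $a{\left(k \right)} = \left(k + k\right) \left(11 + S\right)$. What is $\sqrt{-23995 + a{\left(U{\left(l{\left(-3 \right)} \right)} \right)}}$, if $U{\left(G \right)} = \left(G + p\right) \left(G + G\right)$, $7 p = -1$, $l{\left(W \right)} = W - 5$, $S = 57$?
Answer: $\frac{i \sqrt{307531}}{7} \approx 79.222 i$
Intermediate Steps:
$l{\left(W \right)} = -5 + W$ ($l{\left(W \right)} = W - 5 = -5 + W$)
$p = - \frac{1}{7}$ ($p = \frac{1}{7} \left(-1\right) = - \frac{1}{7} \approx -0.14286$)
$U{\left(G \right)} = 2 G \left(- \frac{1}{7} + G\right)$ ($U{\left(G \right)} = \left(G - \frac{1}{7}\right) \left(G + G\right) = \left(- \frac{1}{7} + G\right) 2 G = 2 G \left(- \frac{1}{7} + G\right)$)
$a{\left(k \right)} = 136 k$ ($a{\left(k \right)} = \left(k + k\right) \left(11 + 57\right) = 2 k 68 = 136 k$)
$\sqrt{-23995 + a{\left(U{\left(l{\left(-3 \right)} \right)} \right)}} = \sqrt{-23995 + 136 \frac{2 \left(-5 - 3\right) \left(-1 + 7 \left(-5 - 3\right)\right)}{7}} = \sqrt{-23995 + 136 \cdot \frac{2}{7} \left(-8\right) \left(-1 + 7 \left(-8\right)\right)} = \sqrt{-23995 + 136 \cdot \frac{2}{7} \left(-8\right) \left(-1 - 56\right)} = \sqrt{-23995 + 136 \cdot \frac{2}{7} \left(-8\right) \left(-57\right)} = \sqrt{-23995 + 136 \cdot \frac{912}{7}} = \sqrt{-23995 + \frac{124032}{7}} = \sqrt{- \frac{43933}{7}} = \frac{i \sqrt{307531}}{7}$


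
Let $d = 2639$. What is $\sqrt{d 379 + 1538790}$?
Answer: $\sqrt{2538971} \approx 1593.4$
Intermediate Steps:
$\sqrt{d 379 + 1538790} = \sqrt{2639 \cdot 379 + 1538790} = \sqrt{1000181 + 1538790} = \sqrt{2538971}$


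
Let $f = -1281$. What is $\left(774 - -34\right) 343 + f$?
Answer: $275863$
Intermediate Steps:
$\left(774 - -34\right) 343 + f = \left(774 - -34\right) 343 - 1281 = \left(774 + 34\right) 343 - 1281 = 808 \cdot 343 - 1281 = 277144 - 1281 = 275863$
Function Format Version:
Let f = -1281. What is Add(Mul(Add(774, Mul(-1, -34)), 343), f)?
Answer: 275863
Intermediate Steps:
Add(Mul(Add(774, Mul(-1, -34)), 343), f) = Add(Mul(Add(774, Mul(-1, -34)), 343), -1281) = Add(Mul(Add(774, 34), 343), -1281) = Add(Mul(808, 343), -1281) = Add(277144, -1281) = 275863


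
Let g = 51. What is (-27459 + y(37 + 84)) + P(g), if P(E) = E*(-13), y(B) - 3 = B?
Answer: -27998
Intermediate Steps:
y(B) = 3 + B
P(E) = -13*E
(-27459 + y(37 + 84)) + P(g) = (-27459 + (3 + (37 + 84))) - 13*51 = (-27459 + (3 + 121)) - 663 = (-27459 + 124) - 663 = -27335 - 663 = -27998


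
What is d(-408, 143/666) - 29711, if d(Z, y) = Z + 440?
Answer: -29679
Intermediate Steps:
d(Z, y) = 440 + Z
d(-408, 143/666) - 29711 = (440 - 408) - 29711 = 32 - 29711 = -29679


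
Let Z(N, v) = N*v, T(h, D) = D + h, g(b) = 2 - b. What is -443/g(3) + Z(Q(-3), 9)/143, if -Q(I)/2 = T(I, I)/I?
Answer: 63313/143 ≈ 442.75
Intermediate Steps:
Q(I) = -4 (Q(I) = -2*(I + I)/I = -2*2*I/I = -2*2 = -4)
-443/g(3) + Z(Q(-3), 9)/143 = -443/(2 - 1*3) - 4*9/143 = -443/(2 - 3) - 36*1/143 = -443/(-1) - 36/143 = -443*(-1) - 36/143 = 443 - 36/143 = 63313/143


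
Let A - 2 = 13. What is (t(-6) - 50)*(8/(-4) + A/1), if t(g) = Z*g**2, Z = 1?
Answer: -182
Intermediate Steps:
A = 15 (A = 2 + 13 = 15)
t(g) = g**2 (t(g) = 1*g**2 = g**2)
(t(-6) - 50)*(8/(-4) + A/1) = ((-6)**2 - 50)*(8/(-4) + 15/1) = (36 - 50)*(8*(-1/4) + 15*1) = -14*(-2 + 15) = -14*13 = -182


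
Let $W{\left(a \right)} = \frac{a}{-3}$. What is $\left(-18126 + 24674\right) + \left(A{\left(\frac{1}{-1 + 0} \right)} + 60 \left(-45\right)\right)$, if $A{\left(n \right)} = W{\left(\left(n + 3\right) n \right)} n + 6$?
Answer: $\frac{11560}{3} \approx 3853.3$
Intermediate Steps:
$W{\left(a \right)} = - \frac{a}{3}$ ($W{\left(a \right)} = a \left(- \frac{1}{3}\right) = - \frac{a}{3}$)
$A{\left(n \right)} = 6 - \frac{n^{2} \left(3 + n\right)}{3}$ ($A{\left(n \right)} = - \frac{\left(n + 3\right) n}{3} n + 6 = - \frac{\left(3 + n\right) n}{3} n + 6 = - \frac{n \left(3 + n\right)}{3} n + 6 = - \frac{n^{2} \left(3 + n\right)}{3} + 6 = 6 - \frac{n^{2} \left(3 + n\right)}{3}$)
$\left(-18126 + 24674\right) + \left(A{\left(\frac{1}{-1 + 0} \right)} + 60 \left(-45\right)\right) = \left(-18126 + 24674\right) - \left(2694 + \left(\frac{1}{-1 + 0}\right)^{2} + \frac{1}{3 \left(-1 + 0\right)^{3}}\right) = 6548 - \left(\frac{8081}{3} + \left(\frac{1}{-1}\right)^{2}\right) = 6548 - \frac{8084}{3} = \frac{11560}{3}$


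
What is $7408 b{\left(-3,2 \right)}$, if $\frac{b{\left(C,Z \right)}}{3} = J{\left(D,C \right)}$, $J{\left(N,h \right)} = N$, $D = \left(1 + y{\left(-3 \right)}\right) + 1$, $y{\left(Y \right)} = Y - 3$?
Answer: $-88896$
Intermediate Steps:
$y{\left(Y \right)} = -3 + Y$ ($y{\left(Y \right)} = Y - 3 = -3 + Y$)
$D = -4$ ($D = \left(1 - 6\right) + 1 = -5 + 1 = -4$)
$b{\left(C,Z \right)} = -12$ ($b{\left(C,Z \right)} = 3 \left(-4\right) = -12$)
$7408 b{\left(-3,2 \right)} = 7408 \left(-12\right) = -88896$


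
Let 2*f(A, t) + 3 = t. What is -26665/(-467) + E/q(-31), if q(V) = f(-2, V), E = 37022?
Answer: -16835969/7939 ≈ -2120.7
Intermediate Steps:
f(A, t) = -3/2 + t/2
q(V) = -3/2 + V/2
-26665/(-467) + E/q(-31) = -26665/(-467) + 37022/(-3/2 + (½)*(-31)) = -26665*(-1/467) + 37022/(-3/2 - 31/2) = 26665/467 + 37022/(-17) = 26665/467 + 37022*(-1/17) = 26665/467 - 37022/17 = -16835969/7939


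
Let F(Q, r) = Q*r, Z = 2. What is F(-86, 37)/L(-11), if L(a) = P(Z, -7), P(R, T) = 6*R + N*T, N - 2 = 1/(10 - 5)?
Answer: 15910/17 ≈ 935.88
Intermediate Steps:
N = 11/5 (N = 2 + 1/(10 - 5) = 2 + 1/5 = 11/5 ≈ 2.2000)
P(R, T) = 6*R + 11*T/5
L(a) = -17/5 (L(a) = 6*2 + (11/5)*(-7) = 12 - 77/5 = -17/5)
F(-86, 37)/L(-11) = (-86*37)/(-17/5) = -3182*(-5/17) = 15910/17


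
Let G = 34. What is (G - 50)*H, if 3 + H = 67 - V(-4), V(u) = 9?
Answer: -880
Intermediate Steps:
H = 55 (H = -3 + (67 - 1*9) = -3 + (67 - 9) = -3 + 58 = 55)
(G - 50)*H = (34 - 50)*55 = -16*55 = -880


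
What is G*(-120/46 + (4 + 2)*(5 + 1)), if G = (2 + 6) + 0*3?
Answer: 6144/23 ≈ 267.13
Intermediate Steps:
G = 8 (G = 8 + 0 = 8)
G*(-120/46 + (4 + 2)*(5 + 1)) = 8*(-120/46 + (4 + 2)*(5 + 1)) = 8*(-120*1/46 + 6*6) = 8*(-60/23 + 36) = 8*(768/23) = 6144/23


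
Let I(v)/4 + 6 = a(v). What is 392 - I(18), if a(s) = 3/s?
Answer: 1246/3 ≈ 415.33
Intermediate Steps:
I(v) = -24 + 12/v (I(v) = -24 + 4*(3/v) = -24 + 12/v)
392 - I(18) = 392 - (-24 + 12/18) = 392 - (-24 + 12*(1/18)) = 392 - (-24 + ⅔) = 392 - 1*(-70/3) = 392 + 70/3 = 1246/3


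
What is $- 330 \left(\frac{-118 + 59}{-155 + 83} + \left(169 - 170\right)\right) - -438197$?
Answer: $\frac{5259079}{12} \approx 4.3826 \cdot 10^{5}$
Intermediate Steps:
$- 330 \left(\frac{-118 + 59}{-155 + 83} + \left(169 - 170\right)\right) - -438197 = - 330 \left(- \frac{59}{-72} + \left(169 - 170\right)\right) + 438197 = - 330 \left(\left(-59\right) \left(- \frac{1}{72}\right) - 1\right) + 438197 = - 330 \left(\frac{59}{72} - 1\right) + 438197 = \left(-330\right) \left(- \frac{13}{72}\right) + 438197 = \frac{715}{12} + 438197 = \frac{5259079}{12}$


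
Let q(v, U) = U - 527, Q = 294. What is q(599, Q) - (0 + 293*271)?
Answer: -79636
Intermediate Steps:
q(v, U) = -527 + U
q(599, Q) - (0 + 293*271) = (-527 + 294) - (0 + 293*271) = -233 - (0 + 79403) = -233 - 1*79403 = -233 - 79403 = -79636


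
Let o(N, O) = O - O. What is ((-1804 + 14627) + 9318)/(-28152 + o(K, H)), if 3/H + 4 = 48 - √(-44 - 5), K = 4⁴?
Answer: -22141/28152 ≈ -0.78648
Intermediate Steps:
K = 256
H = 3*(44 + 7*I)/1985 (H = 3/(-4 + (48 - √(-44 - 5))) = 3/(-4 + (48 - √(-49))) = 3/(-4 + (48 - 7*I)) = 3/(44 - 7*I) = 3*((44 + 7*I)/1985) = 3*(44 + 7*I)/1985 ≈ 0.066499 + 0.010579*I)
o(N, O) = 0
((-1804 + 14627) + 9318)/(-28152 + o(K, H)) = ((-1804 + 14627) + 9318)/(-28152 + 0) = (12823 + 9318)/(-28152) = 22141*(-1/28152) = -22141/28152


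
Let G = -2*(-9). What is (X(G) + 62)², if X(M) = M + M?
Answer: 9604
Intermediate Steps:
G = 18
X(M) = 2*M
(X(G) + 62)² = (2*18 + 62)² = (36 + 62)² = 98² = 9604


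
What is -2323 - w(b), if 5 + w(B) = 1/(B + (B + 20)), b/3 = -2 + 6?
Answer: -101993/44 ≈ -2318.0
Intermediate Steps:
b = 12 (b = 3*(-2 + 6) = 3*4 = 12)
w(B) = -5 + 1/(20 + 2*B) (w(B) = -5 + 1/(B + (B + 20)) = -5 + 1/(B + (20 + B)) = -5 + 1/(20 + 2*B))
-2323 - w(b) = -2323 - (-99 - 10*12)/(2*(10 + 12)) = -2323 - (-99 - 120)/(2*22) = -2323 - (-219)/(2*22) = -2323 - 1*(-219/44) = -2323 + 219/44 = -101993/44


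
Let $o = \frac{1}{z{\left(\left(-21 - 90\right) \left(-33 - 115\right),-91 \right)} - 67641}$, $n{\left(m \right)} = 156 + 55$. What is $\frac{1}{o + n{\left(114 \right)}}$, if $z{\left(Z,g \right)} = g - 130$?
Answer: $\frac{67862}{14318881} \approx 0.0047393$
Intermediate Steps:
$n{\left(m \right)} = 211$
$z{\left(Z,g \right)} = -130 + g$
$o = - \frac{1}{67862}$ ($o = \frac{1}{\left(-130 - 91\right) - 67641} = \frac{1}{-221 - 67641} = \frac{1}{-67862} = - \frac{1}{67862} \approx -1.4736 \cdot 10^{-5}$)
$\frac{1}{o + n{\left(114 \right)}} = \frac{1}{- \frac{1}{67862} + 211} = \frac{1}{\frac{14318881}{67862}} = \frac{67862}{14318881}$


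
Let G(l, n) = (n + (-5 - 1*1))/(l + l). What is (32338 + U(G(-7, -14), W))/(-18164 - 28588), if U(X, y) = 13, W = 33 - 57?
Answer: -32351/46752 ≈ -0.69197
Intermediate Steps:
G(l, n) = (-6 + n)/(2*l) (G(l, n) = (n + (-5 - 1))/((2*l)) = (n - 6)*(1/(2*l)) = (-6 + n)*(1/(2*l)) = (-6 + n)/(2*l))
W = -24
(32338 + U(G(-7, -14), W))/(-18164 - 28588) = (32338 + 13)/(-18164 - 28588) = 32351/(-46752) = 32351*(-1/46752) = -32351/46752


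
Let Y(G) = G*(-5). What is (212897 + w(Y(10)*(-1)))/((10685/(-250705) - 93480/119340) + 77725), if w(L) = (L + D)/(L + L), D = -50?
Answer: 1633254876981/596266675258 ≈ 2.7391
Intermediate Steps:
Y(G) = -5*G
w(L) = (-50 + L)/(2*L) (w(L) = (L - 50)/(L + L) = (-50 + L)/((2*L)) = (-50 + L)*(1/(2*L)) = (-50 + L)/(2*L))
(212897 + w(Y(10)*(-1)))/((10685/(-250705) - 93480/119340) + 77725) = (212897 + (-50 - 5*10*(-1))/(2*((-5*10*(-1)))))/((10685/(-250705) - 93480/119340) + 77725) = (212897 + (-50 - 50*(-1))/(2*((-50*(-1)))))/((10685*(-1/250705) - 93480*1/119340) + 77725) = (212897 + (1/2)*(-50 + 50)/50)/((-2137/50141 - 1558/1989) + 77725) = (212897 + (1/2)*(1/50)*0)/(-6336167/7671573 + 77725) = (212897 + 0)/(596266675258/7671573) = 212897*(7671573/596266675258) = 1633254876981/596266675258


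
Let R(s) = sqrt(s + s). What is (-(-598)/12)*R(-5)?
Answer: 299*I*sqrt(10)/6 ≈ 157.59*I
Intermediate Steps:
R(s) = sqrt(2)*sqrt(s) (R(s) = sqrt(2*s) = sqrt(2)*sqrt(s))
(-(-598)/12)*R(-5) = (-(-598)/12)*(sqrt(2)*sqrt(-5)) = (-(-598)/12)*(sqrt(2)*(I*sqrt(5))) = (-46*(-13/12))*(I*sqrt(10)) = 299*(I*sqrt(10))/6 = 299*I*sqrt(10)/6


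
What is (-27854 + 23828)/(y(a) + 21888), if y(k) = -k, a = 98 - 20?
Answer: -671/3635 ≈ -0.18459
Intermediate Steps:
a = 78
(-27854 + 23828)/(y(a) + 21888) = (-27854 + 23828)/(-1*78 + 21888) = -4026/(-78 + 21888) = -4026/21810 = -4026*1/21810 = -671/3635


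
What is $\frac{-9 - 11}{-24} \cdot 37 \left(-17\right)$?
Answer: $- \frac{3145}{6} \approx -524.17$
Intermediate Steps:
$\frac{-9 - 11}{-24} \cdot 37 \left(-17\right) = \left(-9 - 11\right) \left(- \frac{1}{24}\right) 37 \left(-17\right) = \left(-20\right) \left(- \frac{1}{24}\right) 37 \left(-17\right) = \frac{5}{6} \cdot 37 \left(-17\right) = \frac{185}{6} \left(-17\right) = - \frac{3145}{6}$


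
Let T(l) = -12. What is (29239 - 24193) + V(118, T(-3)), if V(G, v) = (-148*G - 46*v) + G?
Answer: -11748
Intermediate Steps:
V(G, v) = -147*G - 46*v
(29239 - 24193) + V(118, T(-3)) = (29239 - 24193) + (-147*118 - 46*(-12)) = 5046 + (-17346 + 552) = 5046 - 16794 = -11748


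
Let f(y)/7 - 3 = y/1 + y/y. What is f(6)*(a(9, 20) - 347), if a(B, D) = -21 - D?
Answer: -27160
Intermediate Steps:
f(y) = 28 + 7*y (f(y) = 21 + 7*(y/1 + y/y) = 21 + 7*(y*1 + 1) = 21 + 7*(y + 1) = 21 + 7*(1 + y) = 21 + (7 + 7*y) = 28 + 7*y)
f(6)*(a(9, 20) - 347) = (28 + 7*6)*((-21 - 1*20) - 347) = (28 + 42)*((-21 - 20) - 347) = 70*(-41 - 347) = 70*(-388) = -27160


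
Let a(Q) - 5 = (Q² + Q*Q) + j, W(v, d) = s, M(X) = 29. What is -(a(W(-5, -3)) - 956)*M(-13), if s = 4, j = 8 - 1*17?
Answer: 26912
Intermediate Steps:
j = -9 (j = 8 - 17 = -9)
W(v, d) = 4
a(Q) = -4 + 2*Q² (a(Q) = 5 + ((Q² + Q*Q) - 9) = 5 + ((Q² + Q²) - 9) = 5 + (2*Q² - 9) = 5 + (-9 + 2*Q²) = -4 + 2*Q²)
-(a(W(-5, -3)) - 956)*M(-13) = -((-4 + 2*4²) - 956)*29 = -((-4 + 2*16) - 956)*29 = -((-4 + 32) - 956)*29 = -(28 - 956)*29 = -(-928)*29 = -1*(-26912) = 26912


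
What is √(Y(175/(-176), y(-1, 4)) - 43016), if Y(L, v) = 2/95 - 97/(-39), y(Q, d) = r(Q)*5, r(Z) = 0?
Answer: I*√590447276835/3705 ≈ 207.4*I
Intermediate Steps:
y(Q, d) = 0 (y(Q, d) = 0*5 = 0)
Y(L, v) = 9293/3705 (Y(L, v) = 2*(1/95) - 97*(-1/39) = 2/95 + 97/39 = 9293/3705)
√(Y(175/(-176), y(-1, 4)) - 43016) = √(9293/3705 - 43016) = √(-159364987/3705) = I*√590447276835/3705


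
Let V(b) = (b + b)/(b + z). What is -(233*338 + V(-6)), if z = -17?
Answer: -1811354/23 ≈ -78755.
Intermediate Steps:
V(b) = 2*b/(-17 + b) (V(b) = (b + b)/(b - 17) = (2*b)/(-17 + b) = 2*b/(-17 + b))
-(233*338 + V(-6)) = -(233*338 + 2*(-6)/(-17 - 6)) = -(78754 + 2*(-6)/(-23)) = -(78754 + 2*(-6)*(-1/23)) = -(78754 + 12/23) = -1*1811354/23 = -1811354/23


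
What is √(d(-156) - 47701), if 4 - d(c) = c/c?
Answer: I*√47698 ≈ 218.4*I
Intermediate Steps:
d(c) = 3 (d(c) = 4 - c/c = 4 - 1*1 = 4 - 1 = 3)
√(d(-156) - 47701) = √(3 - 47701) = √(-47698) = I*√47698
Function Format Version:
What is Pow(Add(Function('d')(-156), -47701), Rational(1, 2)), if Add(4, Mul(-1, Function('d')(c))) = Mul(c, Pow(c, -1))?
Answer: Mul(I, Pow(47698, Rational(1, 2))) ≈ Mul(218.40, I)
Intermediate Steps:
Function('d')(c) = 3 (Function('d')(c) = Add(4, Mul(-1, Mul(c, Pow(c, -1)))) = Add(4, Mul(-1, 1)) = Add(4, -1) = 3)
Pow(Add(Function('d')(-156), -47701), Rational(1, 2)) = Pow(Add(3, -47701), Rational(1, 2)) = Pow(-47698, Rational(1, 2)) = Mul(I, Pow(47698, Rational(1, 2)))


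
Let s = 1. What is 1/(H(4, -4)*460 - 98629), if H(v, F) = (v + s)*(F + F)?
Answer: -1/117029 ≈ -8.5449e-6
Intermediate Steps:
H(v, F) = 2*F*(1 + v) (H(v, F) = (v + 1)*(F + F) = (1 + v)*(2*F) = 2*F*(1 + v))
1/(H(4, -4)*460 - 98629) = 1/((2*(-4)*(1 + 4))*460 - 98629) = 1/((2*(-4)*5)*460 - 98629) = 1/(-40*460 - 98629) = 1/(-18400 - 98629) = 1/(-117029) = -1/117029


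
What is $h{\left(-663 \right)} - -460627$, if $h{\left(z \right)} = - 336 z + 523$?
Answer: $683918$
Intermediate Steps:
$h{\left(z \right)} = 523 - 336 z$
$h{\left(-663 \right)} - -460627 = \left(523 - -222768\right) - -460627 = \left(523 + 222768\right) + 460627 = 223291 + 460627 = 683918$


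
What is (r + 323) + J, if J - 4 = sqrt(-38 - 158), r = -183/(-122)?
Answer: 657/2 + 14*I ≈ 328.5 + 14.0*I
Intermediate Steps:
r = 3/2 (r = -183*(-1/122) = 3/2 ≈ 1.5000)
J = 4 + 14*I (J = 4 + sqrt(-38 - 158) = 4 + sqrt(-196) = 4 + 14*I ≈ 4.0 + 14.0*I)
(r + 323) + J = (3/2 + 323) + (4 + 14*I) = 649/2 + (4 + 14*I) = 657/2 + 14*I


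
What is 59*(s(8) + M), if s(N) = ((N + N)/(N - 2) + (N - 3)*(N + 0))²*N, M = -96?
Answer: 7682272/9 ≈ 8.5359e+5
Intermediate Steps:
s(N) = N*(N*(-3 + N) + 2*N/(-2 + N))² (s(N) = ((2*N)/(-2 + N) + (-3 + N)*N)²*N = (2*N/(-2 + N) + N*(-3 + N))²*N = (N*(-3 + N) + 2*N/(-2 + N))²*N = N*(N*(-3 + N) + 2*N/(-2 + N))²)
59*(s(8) + M) = 59*(8³*(8 + 8² - 5*8)²/(-2 + 8)² - 96) = 59*(512*(8 + 64 - 40)²/6² - 96) = 59*(512*(1/36)*32² - 96) = 59*(512*(1/36)*1024 - 96) = 59*(131072/9 - 96) = 59*(130208/9) = 7682272/9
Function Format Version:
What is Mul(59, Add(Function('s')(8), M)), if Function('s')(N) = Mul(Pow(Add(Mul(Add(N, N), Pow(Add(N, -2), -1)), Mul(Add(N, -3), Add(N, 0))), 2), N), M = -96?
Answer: Rational(7682272, 9) ≈ 8.5359e+5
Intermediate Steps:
Function('s')(N) = Mul(N, Pow(Add(Mul(N, Add(-3, N)), Mul(2, N, Pow(Add(-2, N), -1))), 2)) (Function('s')(N) = Mul(Pow(Add(Mul(Mul(2, N), Pow(Add(-2, N), -1)), Mul(Add(-3, N), N)), 2), N) = Mul(Pow(Add(Mul(2, N, Pow(Add(-2, N), -1)), Mul(N, Add(-3, N))), 2), N) = Mul(Pow(Add(Mul(N, Add(-3, N)), Mul(2, N, Pow(Add(-2, N), -1))), 2), N) = Mul(N, Pow(Add(Mul(N, Add(-3, N)), Mul(2, N, Pow(Add(-2, N), -1))), 2)))
Mul(59, Add(Function('s')(8), M)) = Mul(59, Add(Mul(Pow(8, 3), Pow(Add(-2, 8), -2), Pow(Add(8, Pow(8, 2), Mul(-5, 8)), 2)), -96)) = Mul(59, Add(Mul(512, Pow(6, -2), Pow(Add(8, 64, -40), 2)), -96)) = Mul(59, Add(Mul(512, Rational(1, 36), Pow(32, 2)), -96)) = Mul(59, Add(Mul(512, Rational(1, 36), 1024), -96)) = Mul(59, Add(Rational(131072, 9), -96)) = Mul(59, Rational(130208, 9)) = Rational(7682272, 9)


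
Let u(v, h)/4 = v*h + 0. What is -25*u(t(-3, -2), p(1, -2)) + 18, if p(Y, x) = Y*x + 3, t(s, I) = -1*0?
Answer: 18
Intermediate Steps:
t(s, I) = 0
p(Y, x) = 3 + Y*x
u(v, h) = 4*h*v (u(v, h) = 4*(v*h + 0) = 4*(h*v + 0) = 4*(h*v) = 4*h*v)
-25*u(t(-3, -2), p(1, -2)) + 18 = -100*(3 + 1*(-2))*0 + 18 = -100*(3 - 2)*0 + 18 = -100*0 + 18 = -25*0 + 18 = 0 + 18 = 18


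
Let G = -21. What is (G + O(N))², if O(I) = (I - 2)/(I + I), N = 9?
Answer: 137641/324 ≈ 424.82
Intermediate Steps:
O(I) = (-2 + I)/(2*I) (O(I) = (-2 + I)/((2*I)) = (-2 + I)*(1/(2*I)) = (-2 + I)/(2*I))
(G + O(N))² = (-21 + (½)*(-2 + 9)/9)² = (-21 + (½)*(⅑)*7)² = (-21 + 7/18)² = (-371/18)² = 137641/324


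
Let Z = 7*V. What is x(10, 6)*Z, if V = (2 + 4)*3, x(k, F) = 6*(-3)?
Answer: -2268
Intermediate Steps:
x(k, F) = -18
V = 18 (V = 6*3 = 18)
Z = 126 (Z = 7*18 = 126)
x(10, 6)*Z = -18*126 = -2268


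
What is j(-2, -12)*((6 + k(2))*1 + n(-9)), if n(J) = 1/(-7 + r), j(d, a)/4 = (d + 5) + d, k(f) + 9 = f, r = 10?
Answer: -8/3 ≈ -2.6667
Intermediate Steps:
k(f) = -9 + f
j(d, a) = 20 + 8*d (j(d, a) = 4*((d + 5) + d) = 4*((5 + d) + d) = 4*(5 + 2*d) = 20 + 8*d)
n(J) = 1/3 (n(J) = 1/(-7 + 10) = 1/3)
j(-2, -12)*((6 + k(2))*1 + n(-9)) = (20 + 8*(-2))*((6 + (-9 + 2))*1 + 1/3) = (20 - 16)*((6 - 7)*1 + 1/3) = 4*(-1*1 + 1/3) = 4*(-1 + 1/3) = 4*(-2/3) = -8/3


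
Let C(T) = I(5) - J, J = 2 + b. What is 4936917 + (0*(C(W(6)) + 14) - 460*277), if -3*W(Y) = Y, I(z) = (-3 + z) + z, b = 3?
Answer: 4809497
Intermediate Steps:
J = 5 (J = 2 + 3 = 5)
I(z) = -3 + 2*z
W(Y) = -Y/3
C(T) = 2 (C(T) = (-3 + 2*5) - 1*5 = (-3 + 10) - 5 = 7 - 5 = 2)
4936917 + (0*(C(W(6)) + 14) - 460*277) = 4936917 + (0*(2 + 14) - 460*277) = 4936917 + (0*16 - 127420) = 4936917 + (0 - 127420) = 4936917 - 127420 = 4809497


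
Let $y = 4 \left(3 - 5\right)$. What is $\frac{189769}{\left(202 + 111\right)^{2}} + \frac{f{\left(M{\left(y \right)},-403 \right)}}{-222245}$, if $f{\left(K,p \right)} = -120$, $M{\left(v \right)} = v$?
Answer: $\frac{8437393537}{4354624081} \approx 1.9376$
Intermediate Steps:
$y = -8$ ($y = 4 \left(-2\right) = -8$)
$\frac{189769}{\left(202 + 111\right)^{2}} + \frac{f{\left(M{\left(y \right)},-403 \right)}}{-222245} = \frac{189769}{\left(202 + 111\right)^{2}} - \frac{120}{-222245} = \frac{189769}{313^{2}} - - \frac{24}{44449} = \frac{189769}{97969} + \frac{24}{44449} = \frac{8437393537}{4354624081}$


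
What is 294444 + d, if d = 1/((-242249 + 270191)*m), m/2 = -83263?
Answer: 1370068393502447/4653069492 ≈ 2.9444e+5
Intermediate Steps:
m = -166526 (m = 2*(-83263) = -166526)
d = -1/4653069492 (d = 1/((-242249 + 270191)*(-166526)) = -1/166526/27942 = (1/27942)*(-1/166526) = -1/4653069492 ≈ -2.1491e-10)
294444 + d = 294444 - 1/4653069492 = 1370068393502447/4653069492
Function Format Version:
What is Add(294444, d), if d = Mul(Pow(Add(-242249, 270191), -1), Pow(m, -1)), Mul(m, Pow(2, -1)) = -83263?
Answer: Rational(1370068393502447, 4653069492) ≈ 2.9444e+5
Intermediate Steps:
m = -166526 (m = Mul(2, -83263) = -166526)
d = Rational(-1, 4653069492) (d = Mul(Pow(Add(-242249, 270191), -1), Pow(-166526, -1)) = Mul(Pow(27942, -1), Rational(-1, 166526)) = Mul(Rational(1, 27942), Rational(-1, 166526)) = Rational(-1, 4653069492) ≈ -2.1491e-10)
Add(294444, d) = Add(294444, Rational(-1, 4653069492)) = Rational(1370068393502447, 4653069492)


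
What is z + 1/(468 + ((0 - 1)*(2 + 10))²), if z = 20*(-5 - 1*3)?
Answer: -97919/612 ≈ -160.00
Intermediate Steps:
z = -160 (z = 20*(-5 - 3) = 20*(-8) = -160)
z + 1/(468 + ((0 - 1)*(2 + 10))²) = -160 + 1/(468 + ((0 - 1)*(2 + 10))²) = -160 + 1/(468 + (-1*12)²) = -160 + 1/(468 + (-12)²) = -160 + 1/(468 + 144) = -160 + 1/612 = -97919/612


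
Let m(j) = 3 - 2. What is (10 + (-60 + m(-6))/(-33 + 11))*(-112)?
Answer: -15624/11 ≈ -1420.4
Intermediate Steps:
m(j) = 1
(10 + (-60 + m(-6))/(-33 + 11))*(-112) = (10 + (-60 + 1)/(-33 + 11))*(-112) = (10 - 59/(-22))*(-112) = (10 - 59*(-1/22))*(-112) = (10 + 59/22)*(-112) = (279/22)*(-112) = -15624/11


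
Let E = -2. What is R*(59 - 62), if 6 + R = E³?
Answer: 42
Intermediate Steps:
R = -14 (R = -6 + (-2)³ = -6 - 8 = -14)
R*(59 - 62) = -14*(59 - 62) = -14*(-3) = 42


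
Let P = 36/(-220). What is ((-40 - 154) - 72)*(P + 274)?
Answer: -4006226/55 ≈ -72841.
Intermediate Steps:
P = -9/55 (P = 36*(-1/220) = -9/55 ≈ -0.16364)
((-40 - 154) - 72)*(P + 274) = ((-40 - 154) - 72)*(-9/55 + 274) = (-194 - 72)*(15061/55) = -266*15061/55 = -4006226/55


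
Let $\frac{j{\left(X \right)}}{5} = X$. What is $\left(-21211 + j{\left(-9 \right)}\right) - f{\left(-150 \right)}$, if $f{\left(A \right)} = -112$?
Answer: $-21144$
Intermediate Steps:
$j{\left(X \right)} = 5 X$
$\left(-21211 + j{\left(-9 \right)}\right) - f{\left(-150 \right)} = \left(-21211 + 5 \left(-9\right)\right) - -112 = \left(-21211 - 45\right) + 112 = -21256 + 112 = -21144$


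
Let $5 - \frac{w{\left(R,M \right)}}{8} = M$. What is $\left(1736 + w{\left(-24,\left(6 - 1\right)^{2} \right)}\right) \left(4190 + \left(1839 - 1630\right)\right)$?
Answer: $6932824$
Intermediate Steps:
$w{\left(R,M \right)} = 40 - 8 M$
$\left(1736 + w{\left(-24,\left(6 - 1\right)^{2} \right)}\right) \left(4190 + \left(1839 - 1630\right)\right) = \left(1736 + \left(40 - 8 \left(6 - 1\right)^{2}\right)\right) \left(4190 + \left(1839 - 1630\right)\right) = \left(1736 + \left(40 - 8 \cdot 5^{2}\right)\right) \left(4190 + 209\right) = \left(1736 + \left(40 - 200\right)\right) 4399 = \left(1736 - 160\right) 4399 = 1576 \cdot 4399 = 6932824$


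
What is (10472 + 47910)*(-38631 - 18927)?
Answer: -3360351156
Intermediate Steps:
(10472 + 47910)*(-38631 - 18927) = 58382*(-57558) = -3360351156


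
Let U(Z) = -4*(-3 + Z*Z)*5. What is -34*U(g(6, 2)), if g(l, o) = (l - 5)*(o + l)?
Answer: 41480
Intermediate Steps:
g(l, o) = (-5 + l)*(l + o)
U(Z) = 60 - 20*Z² (U(Z) = -4*(-3 + Z²)*5 = (12 - 4*Z²)*5 = 60 - 20*Z²)
-34*U(g(6, 2)) = -34*(60 - 20*(6² - 5*6 - 5*2 + 6*2)²) = -34*(60 - 20*(36 - 30 - 10 + 12)²) = -34*(60 - 20*8²) = -34*(60 - 20*64) = -34*(60 - 1280) = -34*(-1220) = 41480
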